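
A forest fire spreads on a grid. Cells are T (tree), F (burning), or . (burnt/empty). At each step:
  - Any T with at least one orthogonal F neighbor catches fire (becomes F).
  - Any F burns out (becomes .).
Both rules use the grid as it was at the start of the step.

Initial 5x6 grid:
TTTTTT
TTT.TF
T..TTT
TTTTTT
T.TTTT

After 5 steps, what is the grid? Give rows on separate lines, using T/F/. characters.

Step 1: 3 trees catch fire, 1 burn out
  TTTTTF
  TTT.F.
  T..TTF
  TTTTTT
  T.TTTT
Step 2: 3 trees catch fire, 3 burn out
  TTTTF.
  TTT...
  T..TF.
  TTTTTF
  T.TTTT
Step 3: 4 trees catch fire, 3 burn out
  TTTF..
  TTT...
  T..F..
  TTTTF.
  T.TTTF
Step 4: 3 trees catch fire, 4 burn out
  TTF...
  TTT...
  T.....
  TTTF..
  T.TTF.
Step 5: 4 trees catch fire, 3 burn out
  TF....
  TTF...
  T.....
  TTF...
  T.TF..

TF....
TTF...
T.....
TTF...
T.TF..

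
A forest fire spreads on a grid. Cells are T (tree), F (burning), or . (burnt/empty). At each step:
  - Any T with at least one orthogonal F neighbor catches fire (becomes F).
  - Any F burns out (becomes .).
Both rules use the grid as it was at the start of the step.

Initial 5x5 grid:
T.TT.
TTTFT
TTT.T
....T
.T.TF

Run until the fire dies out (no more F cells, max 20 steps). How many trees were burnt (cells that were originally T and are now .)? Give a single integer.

Step 1: +5 fires, +2 burnt (F count now 5)
Step 2: +4 fires, +5 burnt (F count now 4)
Step 3: +2 fires, +4 burnt (F count now 2)
Step 4: +2 fires, +2 burnt (F count now 2)
Step 5: +0 fires, +2 burnt (F count now 0)
Fire out after step 5
Initially T: 14, now '.': 24
Total burnt (originally-T cells now '.'): 13

Answer: 13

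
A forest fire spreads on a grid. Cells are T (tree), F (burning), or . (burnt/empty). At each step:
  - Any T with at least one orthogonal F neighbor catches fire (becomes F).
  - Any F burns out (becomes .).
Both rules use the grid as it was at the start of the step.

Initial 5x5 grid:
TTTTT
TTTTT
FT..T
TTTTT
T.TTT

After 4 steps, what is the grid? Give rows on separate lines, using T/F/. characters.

Step 1: 3 trees catch fire, 1 burn out
  TTTTT
  FTTTT
  .F..T
  FTTTT
  T.TTT
Step 2: 4 trees catch fire, 3 burn out
  FTTTT
  .FTTT
  ....T
  .FTTT
  F.TTT
Step 3: 3 trees catch fire, 4 burn out
  .FTTT
  ..FTT
  ....T
  ..FTT
  ..TTT
Step 4: 4 trees catch fire, 3 burn out
  ..FTT
  ...FT
  ....T
  ...FT
  ..FTT

..FTT
...FT
....T
...FT
..FTT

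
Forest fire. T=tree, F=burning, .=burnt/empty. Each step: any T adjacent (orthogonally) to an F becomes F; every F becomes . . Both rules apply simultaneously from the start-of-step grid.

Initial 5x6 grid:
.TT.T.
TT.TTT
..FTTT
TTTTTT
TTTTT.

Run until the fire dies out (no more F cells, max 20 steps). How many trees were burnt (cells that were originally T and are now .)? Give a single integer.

Step 1: +2 fires, +1 burnt (F count now 2)
Step 2: +5 fires, +2 burnt (F count now 5)
Step 3: +6 fires, +5 burnt (F count now 6)
Step 4: +5 fires, +6 burnt (F count now 5)
Step 5: +0 fires, +5 burnt (F count now 0)
Fire out after step 5
Initially T: 22, now '.': 26
Total burnt (originally-T cells now '.'): 18

Answer: 18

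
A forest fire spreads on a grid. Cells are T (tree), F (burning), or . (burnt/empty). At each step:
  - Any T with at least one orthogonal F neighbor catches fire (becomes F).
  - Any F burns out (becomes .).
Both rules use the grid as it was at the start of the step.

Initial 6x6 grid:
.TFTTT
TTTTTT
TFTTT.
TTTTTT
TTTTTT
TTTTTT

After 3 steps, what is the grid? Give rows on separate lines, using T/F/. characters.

Step 1: 7 trees catch fire, 2 burn out
  .F.FTT
  TFFTTT
  F.FTT.
  TFTTTT
  TTTTTT
  TTTTTT
Step 2: 7 trees catch fire, 7 burn out
  ....FT
  F..FTT
  ...FT.
  F.FTTT
  TFTTTT
  TTTTTT
Step 3: 7 trees catch fire, 7 burn out
  .....F
  ....FT
  ....F.
  ...FTT
  F.FTTT
  TFTTTT

.....F
....FT
....F.
...FTT
F.FTTT
TFTTTT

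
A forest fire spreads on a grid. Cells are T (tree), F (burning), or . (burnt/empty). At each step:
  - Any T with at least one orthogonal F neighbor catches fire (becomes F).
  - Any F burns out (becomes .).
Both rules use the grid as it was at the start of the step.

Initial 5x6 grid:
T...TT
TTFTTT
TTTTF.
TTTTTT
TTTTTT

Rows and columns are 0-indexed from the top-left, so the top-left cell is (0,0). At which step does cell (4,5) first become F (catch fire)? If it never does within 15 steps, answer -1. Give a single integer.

Step 1: cell (4,5)='T' (+6 fires, +2 burnt)
Step 2: cell (4,5)='T' (+8 fires, +6 burnt)
Step 3: cell (4,5)='F' (+7 fires, +8 burnt)
  -> target ignites at step 3
Step 4: cell (4,5)='.' (+2 fires, +7 burnt)
Step 5: cell (4,5)='.' (+1 fires, +2 burnt)
Step 6: cell (4,5)='.' (+0 fires, +1 burnt)
  fire out at step 6

3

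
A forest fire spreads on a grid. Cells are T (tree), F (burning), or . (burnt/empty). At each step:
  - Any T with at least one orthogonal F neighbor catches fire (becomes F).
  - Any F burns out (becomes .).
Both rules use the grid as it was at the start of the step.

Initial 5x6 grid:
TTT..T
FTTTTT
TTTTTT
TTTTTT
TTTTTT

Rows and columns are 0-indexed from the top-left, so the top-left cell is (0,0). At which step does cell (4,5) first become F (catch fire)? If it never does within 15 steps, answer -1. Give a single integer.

Step 1: cell (4,5)='T' (+3 fires, +1 burnt)
Step 2: cell (4,5)='T' (+4 fires, +3 burnt)
Step 3: cell (4,5)='T' (+5 fires, +4 burnt)
Step 4: cell (4,5)='T' (+4 fires, +5 burnt)
Step 5: cell (4,5)='T' (+4 fires, +4 burnt)
Step 6: cell (4,5)='T' (+4 fires, +4 burnt)
Step 7: cell (4,5)='T' (+2 fires, +4 burnt)
Step 8: cell (4,5)='F' (+1 fires, +2 burnt)
  -> target ignites at step 8
Step 9: cell (4,5)='.' (+0 fires, +1 burnt)
  fire out at step 9

8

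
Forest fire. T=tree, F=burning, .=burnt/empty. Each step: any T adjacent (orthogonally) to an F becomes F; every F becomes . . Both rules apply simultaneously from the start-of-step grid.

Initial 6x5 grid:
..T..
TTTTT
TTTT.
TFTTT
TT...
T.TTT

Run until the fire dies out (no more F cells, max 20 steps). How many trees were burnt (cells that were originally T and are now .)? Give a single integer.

Answer: 17

Derivation:
Step 1: +4 fires, +1 burnt (F count now 4)
Step 2: +5 fires, +4 burnt (F count now 5)
Step 3: +5 fires, +5 burnt (F count now 5)
Step 4: +2 fires, +5 burnt (F count now 2)
Step 5: +1 fires, +2 burnt (F count now 1)
Step 6: +0 fires, +1 burnt (F count now 0)
Fire out after step 6
Initially T: 20, now '.': 27
Total burnt (originally-T cells now '.'): 17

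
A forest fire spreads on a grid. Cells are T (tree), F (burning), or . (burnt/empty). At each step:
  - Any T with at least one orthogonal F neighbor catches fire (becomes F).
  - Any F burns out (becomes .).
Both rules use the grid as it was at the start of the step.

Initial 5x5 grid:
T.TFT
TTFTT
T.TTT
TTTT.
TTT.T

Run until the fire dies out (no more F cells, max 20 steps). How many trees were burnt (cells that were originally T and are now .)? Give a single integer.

Step 1: +5 fires, +2 burnt (F count now 5)
Step 2: +4 fires, +5 burnt (F count now 4)
Step 3: +6 fires, +4 burnt (F count now 6)
Step 4: +2 fires, +6 burnt (F count now 2)
Step 5: +1 fires, +2 burnt (F count now 1)
Step 6: +0 fires, +1 burnt (F count now 0)
Fire out after step 6
Initially T: 19, now '.': 24
Total burnt (originally-T cells now '.'): 18

Answer: 18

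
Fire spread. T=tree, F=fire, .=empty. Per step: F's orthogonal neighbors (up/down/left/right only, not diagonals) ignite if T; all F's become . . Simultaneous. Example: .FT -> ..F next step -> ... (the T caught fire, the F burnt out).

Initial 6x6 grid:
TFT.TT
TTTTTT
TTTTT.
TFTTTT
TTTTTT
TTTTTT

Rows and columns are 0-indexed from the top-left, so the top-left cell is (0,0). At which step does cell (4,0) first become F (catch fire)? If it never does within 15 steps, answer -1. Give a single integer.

Step 1: cell (4,0)='T' (+7 fires, +2 burnt)
Step 2: cell (4,0)='F' (+8 fires, +7 burnt)
  -> target ignites at step 2
Step 3: cell (4,0)='.' (+6 fires, +8 burnt)
Step 4: cell (4,0)='.' (+5 fires, +6 burnt)
Step 5: cell (4,0)='.' (+4 fires, +5 burnt)
Step 6: cell (4,0)='.' (+2 fires, +4 burnt)
Step 7: cell (4,0)='.' (+0 fires, +2 burnt)
  fire out at step 7

2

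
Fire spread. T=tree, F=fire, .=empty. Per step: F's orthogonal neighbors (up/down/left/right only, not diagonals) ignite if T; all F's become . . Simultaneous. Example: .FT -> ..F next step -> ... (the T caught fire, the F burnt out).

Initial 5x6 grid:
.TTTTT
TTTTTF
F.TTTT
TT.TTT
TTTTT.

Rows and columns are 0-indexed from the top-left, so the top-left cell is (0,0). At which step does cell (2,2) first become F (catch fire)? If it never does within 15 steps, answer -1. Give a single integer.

Step 1: cell (2,2)='T' (+5 fires, +2 burnt)
Step 2: cell (2,2)='T' (+7 fires, +5 burnt)
Step 3: cell (2,2)='T' (+6 fires, +7 burnt)
Step 4: cell (2,2)='F' (+5 fires, +6 burnt)
  -> target ignites at step 4
Step 5: cell (2,2)='.' (+1 fires, +5 burnt)
Step 6: cell (2,2)='.' (+0 fires, +1 burnt)
  fire out at step 6

4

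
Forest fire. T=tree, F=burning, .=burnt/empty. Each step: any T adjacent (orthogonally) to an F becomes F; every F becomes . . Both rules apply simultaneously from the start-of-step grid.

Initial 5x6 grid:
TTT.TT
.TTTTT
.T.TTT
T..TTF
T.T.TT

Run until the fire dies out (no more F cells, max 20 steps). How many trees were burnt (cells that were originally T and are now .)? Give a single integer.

Step 1: +3 fires, +1 burnt (F count now 3)
Step 2: +4 fires, +3 burnt (F count now 4)
Step 3: +3 fires, +4 burnt (F count now 3)
Step 4: +2 fires, +3 burnt (F count now 2)
Step 5: +1 fires, +2 burnt (F count now 1)
Step 6: +2 fires, +1 burnt (F count now 2)
Step 7: +2 fires, +2 burnt (F count now 2)
Step 8: +1 fires, +2 burnt (F count now 1)
Step 9: +0 fires, +1 burnt (F count now 0)
Fire out after step 9
Initially T: 21, now '.': 27
Total burnt (originally-T cells now '.'): 18

Answer: 18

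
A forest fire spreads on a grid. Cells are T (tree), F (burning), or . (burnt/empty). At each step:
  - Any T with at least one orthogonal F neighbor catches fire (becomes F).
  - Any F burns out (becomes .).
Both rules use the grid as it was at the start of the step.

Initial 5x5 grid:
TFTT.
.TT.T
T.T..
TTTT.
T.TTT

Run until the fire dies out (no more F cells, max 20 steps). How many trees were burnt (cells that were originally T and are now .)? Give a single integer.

Step 1: +3 fires, +1 burnt (F count now 3)
Step 2: +2 fires, +3 burnt (F count now 2)
Step 3: +1 fires, +2 burnt (F count now 1)
Step 4: +1 fires, +1 burnt (F count now 1)
Step 5: +3 fires, +1 burnt (F count now 3)
Step 6: +2 fires, +3 burnt (F count now 2)
Step 7: +3 fires, +2 burnt (F count now 3)
Step 8: +0 fires, +3 burnt (F count now 0)
Fire out after step 8
Initially T: 16, now '.': 24
Total burnt (originally-T cells now '.'): 15

Answer: 15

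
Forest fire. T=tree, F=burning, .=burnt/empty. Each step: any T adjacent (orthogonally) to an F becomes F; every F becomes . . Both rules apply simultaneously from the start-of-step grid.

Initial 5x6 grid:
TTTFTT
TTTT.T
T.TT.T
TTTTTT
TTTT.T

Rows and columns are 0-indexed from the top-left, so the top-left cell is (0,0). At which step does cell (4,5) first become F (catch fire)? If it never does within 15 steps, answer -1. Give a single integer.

Step 1: cell (4,5)='T' (+3 fires, +1 burnt)
Step 2: cell (4,5)='T' (+4 fires, +3 burnt)
Step 3: cell (4,5)='T' (+5 fires, +4 burnt)
Step 4: cell (4,5)='T' (+5 fires, +5 burnt)
Step 5: cell (4,5)='T' (+4 fires, +5 burnt)
Step 6: cell (4,5)='F' (+3 fires, +4 burnt)
  -> target ignites at step 6
Step 7: cell (4,5)='.' (+1 fires, +3 burnt)
Step 8: cell (4,5)='.' (+0 fires, +1 burnt)
  fire out at step 8

6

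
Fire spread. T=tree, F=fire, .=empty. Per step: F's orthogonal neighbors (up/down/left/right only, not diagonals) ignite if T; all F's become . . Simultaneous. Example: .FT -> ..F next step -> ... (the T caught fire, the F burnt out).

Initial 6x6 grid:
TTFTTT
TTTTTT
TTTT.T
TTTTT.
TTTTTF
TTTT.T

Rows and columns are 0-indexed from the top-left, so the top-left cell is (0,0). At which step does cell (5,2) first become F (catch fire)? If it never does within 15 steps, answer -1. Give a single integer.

Step 1: cell (5,2)='T' (+5 fires, +2 burnt)
Step 2: cell (5,2)='T' (+7 fires, +5 burnt)
Step 3: cell (5,2)='T' (+9 fires, +7 burnt)
Step 4: cell (5,2)='F' (+5 fires, +9 burnt)
  -> target ignites at step 4
Step 5: cell (5,2)='.' (+4 fires, +5 burnt)
Step 6: cell (5,2)='.' (+1 fires, +4 burnt)
Step 7: cell (5,2)='.' (+0 fires, +1 burnt)
  fire out at step 7

4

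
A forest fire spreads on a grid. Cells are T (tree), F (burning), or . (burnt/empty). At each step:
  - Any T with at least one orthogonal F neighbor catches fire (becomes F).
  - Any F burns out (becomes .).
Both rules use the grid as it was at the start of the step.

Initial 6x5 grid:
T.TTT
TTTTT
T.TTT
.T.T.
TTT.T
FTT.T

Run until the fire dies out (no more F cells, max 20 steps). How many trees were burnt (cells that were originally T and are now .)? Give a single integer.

Step 1: +2 fires, +1 burnt (F count now 2)
Step 2: +2 fires, +2 burnt (F count now 2)
Step 3: +2 fires, +2 burnt (F count now 2)
Step 4: +0 fires, +2 burnt (F count now 0)
Fire out after step 4
Initially T: 22, now '.': 14
Total burnt (originally-T cells now '.'): 6

Answer: 6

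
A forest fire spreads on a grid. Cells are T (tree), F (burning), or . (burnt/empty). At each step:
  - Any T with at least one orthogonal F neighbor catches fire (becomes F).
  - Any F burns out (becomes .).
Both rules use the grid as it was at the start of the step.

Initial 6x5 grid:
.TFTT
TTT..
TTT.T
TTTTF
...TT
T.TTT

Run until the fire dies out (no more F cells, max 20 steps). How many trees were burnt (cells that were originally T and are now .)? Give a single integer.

Step 1: +6 fires, +2 burnt (F count now 6)
Step 2: +6 fires, +6 burnt (F count now 6)
Step 3: +4 fires, +6 burnt (F count now 4)
Step 4: +3 fires, +4 burnt (F count now 3)
Step 5: +0 fires, +3 burnt (F count now 0)
Fire out after step 5
Initially T: 20, now '.': 29
Total burnt (originally-T cells now '.'): 19

Answer: 19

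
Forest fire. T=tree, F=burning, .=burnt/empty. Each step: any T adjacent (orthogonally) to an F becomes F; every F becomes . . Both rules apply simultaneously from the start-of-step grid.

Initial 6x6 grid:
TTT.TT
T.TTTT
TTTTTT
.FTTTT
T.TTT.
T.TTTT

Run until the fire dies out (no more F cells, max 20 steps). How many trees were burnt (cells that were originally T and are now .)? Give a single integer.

Step 1: +2 fires, +1 burnt (F count now 2)
Step 2: +4 fires, +2 burnt (F count now 4)
Step 3: +6 fires, +4 burnt (F count now 6)
Step 4: +7 fires, +6 burnt (F count now 7)
Step 5: +4 fires, +7 burnt (F count now 4)
Step 6: +3 fires, +4 burnt (F count now 3)
Step 7: +1 fires, +3 burnt (F count now 1)
Step 8: +0 fires, +1 burnt (F count now 0)
Fire out after step 8
Initially T: 29, now '.': 34
Total burnt (originally-T cells now '.'): 27

Answer: 27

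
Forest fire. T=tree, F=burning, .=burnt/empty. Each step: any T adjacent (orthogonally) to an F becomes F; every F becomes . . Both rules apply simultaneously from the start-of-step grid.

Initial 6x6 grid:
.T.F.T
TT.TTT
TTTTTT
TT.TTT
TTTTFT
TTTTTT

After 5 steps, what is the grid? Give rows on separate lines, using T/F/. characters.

Step 1: 5 trees catch fire, 2 burn out
  .T...T
  TT.FTT
  TTTTTT
  TT.TFT
  TTTF.F
  TTTTFT
Step 2: 8 trees catch fire, 5 burn out
  .T...T
  TT..FT
  TTTFFT
  TT.F.F
  TTF...
  TTTF.F
Step 3: 5 trees catch fire, 8 burn out
  .T...T
  TT...F
  TTF..F
  TT....
  TF....
  TTF...
Step 4: 5 trees catch fire, 5 burn out
  .T...F
  TT....
  TF....
  TF....
  F.....
  TF....
Step 5: 4 trees catch fire, 5 burn out
  .T....
  TF....
  F.....
  F.....
  ......
  F.....

.T....
TF....
F.....
F.....
......
F.....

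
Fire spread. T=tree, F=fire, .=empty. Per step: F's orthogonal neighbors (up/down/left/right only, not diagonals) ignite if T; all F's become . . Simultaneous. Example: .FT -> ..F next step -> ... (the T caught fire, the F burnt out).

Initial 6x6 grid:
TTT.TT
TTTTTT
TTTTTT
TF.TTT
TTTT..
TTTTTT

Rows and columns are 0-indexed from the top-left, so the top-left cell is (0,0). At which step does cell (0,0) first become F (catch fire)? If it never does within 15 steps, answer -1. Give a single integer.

Step 1: cell (0,0)='T' (+3 fires, +1 burnt)
Step 2: cell (0,0)='T' (+6 fires, +3 burnt)
Step 3: cell (0,0)='T' (+7 fires, +6 burnt)
Step 4: cell (0,0)='F' (+6 fires, +7 burnt)
  -> target ignites at step 4
Step 5: cell (0,0)='.' (+4 fires, +6 burnt)
Step 6: cell (0,0)='.' (+4 fires, +4 burnt)
Step 7: cell (0,0)='.' (+1 fires, +4 burnt)
Step 8: cell (0,0)='.' (+0 fires, +1 burnt)
  fire out at step 8

4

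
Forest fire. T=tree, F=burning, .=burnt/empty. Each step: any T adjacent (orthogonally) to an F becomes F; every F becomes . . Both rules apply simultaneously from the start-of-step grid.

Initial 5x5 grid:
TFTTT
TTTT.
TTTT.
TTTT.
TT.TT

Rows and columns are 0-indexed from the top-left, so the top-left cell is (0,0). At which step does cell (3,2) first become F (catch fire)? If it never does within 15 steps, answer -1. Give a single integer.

Step 1: cell (3,2)='T' (+3 fires, +1 burnt)
Step 2: cell (3,2)='T' (+4 fires, +3 burnt)
Step 3: cell (3,2)='T' (+5 fires, +4 burnt)
Step 4: cell (3,2)='F' (+4 fires, +5 burnt)
  -> target ignites at step 4
Step 5: cell (3,2)='.' (+2 fires, +4 burnt)
Step 6: cell (3,2)='.' (+1 fires, +2 burnt)
Step 7: cell (3,2)='.' (+1 fires, +1 burnt)
Step 8: cell (3,2)='.' (+0 fires, +1 burnt)
  fire out at step 8

4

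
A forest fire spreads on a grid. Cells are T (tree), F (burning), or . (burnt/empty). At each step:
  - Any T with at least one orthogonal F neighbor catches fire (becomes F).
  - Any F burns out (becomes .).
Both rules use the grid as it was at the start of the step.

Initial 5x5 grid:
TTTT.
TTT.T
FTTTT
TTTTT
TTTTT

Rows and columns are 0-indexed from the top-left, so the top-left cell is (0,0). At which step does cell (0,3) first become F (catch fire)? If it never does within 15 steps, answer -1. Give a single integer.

Step 1: cell (0,3)='T' (+3 fires, +1 burnt)
Step 2: cell (0,3)='T' (+5 fires, +3 burnt)
Step 3: cell (0,3)='T' (+5 fires, +5 burnt)
Step 4: cell (0,3)='T' (+4 fires, +5 burnt)
Step 5: cell (0,3)='F' (+4 fires, +4 burnt)
  -> target ignites at step 5
Step 6: cell (0,3)='.' (+1 fires, +4 burnt)
Step 7: cell (0,3)='.' (+0 fires, +1 burnt)
  fire out at step 7

5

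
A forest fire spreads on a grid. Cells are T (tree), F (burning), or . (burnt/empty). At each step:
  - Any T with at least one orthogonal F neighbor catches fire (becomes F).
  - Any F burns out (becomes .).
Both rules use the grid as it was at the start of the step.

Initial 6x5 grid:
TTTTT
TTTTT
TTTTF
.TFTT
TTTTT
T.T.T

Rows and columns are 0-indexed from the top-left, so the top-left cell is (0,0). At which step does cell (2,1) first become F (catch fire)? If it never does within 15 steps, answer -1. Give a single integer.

Step 1: cell (2,1)='T' (+7 fires, +2 burnt)
Step 2: cell (2,1)='F' (+8 fires, +7 burnt)
  -> target ignites at step 2
Step 3: cell (2,1)='.' (+6 fires, +8 burnt)
Step 4: cell (2,1)='.' (+3 fires, +6 burnt)
Step 5: cell (2,1)='.' (+1 fires, +3 burnt)
Step 6: cell (2,1)='.' (+0 fires, +1 burnt)
  fire out at step 6

2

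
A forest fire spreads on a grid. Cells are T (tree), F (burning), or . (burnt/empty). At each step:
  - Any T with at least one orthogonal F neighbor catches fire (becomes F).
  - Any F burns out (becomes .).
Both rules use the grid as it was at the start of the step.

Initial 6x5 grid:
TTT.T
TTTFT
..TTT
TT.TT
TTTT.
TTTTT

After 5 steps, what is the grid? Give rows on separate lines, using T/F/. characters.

Step 1: 3 trees catch fire, 1 burn out
  TTT.T
  TTF.F
  ..TFT
  TT.TT
  TTTT.
  TTTTT
Step 2: 6 trees catch fire, 3 burn out
  TTF.F
  TF...
  ..F.F
  TT.FT
  TTTT.
  TTTTT
Step 3: 4 trees catch fire, 6 burn out
  TF...
  F....
  .....
  TT..F
  TTTF.
  TTTTT
Step 4: 3 trees catch fire, 4 burn out
  F....
  .....
  .....
  TT...
  TTF..
  TTTFT
Step 5: 3 trees catch fire, 3 burn out
  .....
  .....
  .....
  TT...
  TF...
  TTF.F

.....
.....
.....
TT...
TF...
TTF.F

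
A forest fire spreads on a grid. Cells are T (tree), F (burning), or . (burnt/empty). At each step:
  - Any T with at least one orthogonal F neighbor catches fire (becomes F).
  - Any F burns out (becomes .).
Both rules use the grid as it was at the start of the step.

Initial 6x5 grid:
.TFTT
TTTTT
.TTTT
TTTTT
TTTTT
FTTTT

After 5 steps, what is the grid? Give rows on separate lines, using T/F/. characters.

Step 1: 5 trees catch fire, 2 burn out
  .F.FT
  TTFTT
  .TTTT
  TTTTT
  FTTTT
  .FTTT
Step 2: 7 trees catch fire, 5 burn out
  ....F
  TF.FT
  .TFTT
  FTTTT
  .FTTT
  ..FTT
Step 3: 8 trees catch fire, 7 burn out
  .....
  F...F
  .F.FT
  .FFTT
  ..FTT
  ...FT
Step 4: 4 trees catch fire, 8 burn out
  .....
  .....
  ....F
  ...FT
  ...FT
  ....F
Step 5: 2 trees catch fire, 4 burn out
  .....
  .....
  .....
  ....F
  ....F
  .....

.....
.....
.....
....F
....F
.....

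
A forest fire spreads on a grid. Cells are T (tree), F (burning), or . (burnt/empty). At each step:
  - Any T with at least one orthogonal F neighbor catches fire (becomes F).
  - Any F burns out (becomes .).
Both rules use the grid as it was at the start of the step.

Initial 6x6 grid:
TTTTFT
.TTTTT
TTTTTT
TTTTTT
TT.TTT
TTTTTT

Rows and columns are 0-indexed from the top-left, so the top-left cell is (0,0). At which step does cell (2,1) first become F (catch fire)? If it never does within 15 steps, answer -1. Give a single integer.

Step 1: cell (2,1)='T' (+3 fires, +1 burnt)
Step 2: cell (2,1)='T' (+4 fires, +3 burnt)
Step 3: cell (2,1)='T' (+5 fires, +4 burnt)
Step 4: cell (2,1)='T' (+6 fires, +5 burnt)
Step 5: cell (2,1)='F' (+5 fires, +6 burnt)
  -> target ignites at step 5
Step 6: cell (2,1)='.' (+4 fires, +5 burnt)
Step 7: cell (2,1)='.' (+3 fires, +4 burnt)
Step 8: cell (2,1)='.' (+2 fires, +3 burnt)
Step 9: cell (2,1)='.' (+1 fires, +2 burnt)
Step 10: cell (2,1)='.' (+0 fires, +1 burnt)
  fire out at step 10

5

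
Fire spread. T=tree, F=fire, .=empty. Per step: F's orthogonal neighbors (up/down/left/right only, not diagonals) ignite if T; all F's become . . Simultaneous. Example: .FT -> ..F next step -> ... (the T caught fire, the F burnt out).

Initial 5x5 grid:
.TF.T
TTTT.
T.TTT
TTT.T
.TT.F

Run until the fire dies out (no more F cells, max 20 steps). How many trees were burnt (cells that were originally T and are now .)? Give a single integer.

Step 1: +3 fires, +2 burnt (F count now 3)
Step 2: +4 fires, +3 burnt (F count now 4)
Step 3: +3 fires, +4 burnt (F count now 3)
Step 4: +3 fires, +3 burnt (F count now 3)
Step 5: +2 fires, +3 burnt (F count now 2)
Step 6: +0 fires, +2 burnt (F count now 0)
Fire out after step 6
Initially T: 16, now '.': 24
Total burnt (originally-T cells now '.'): 15

Answer: 15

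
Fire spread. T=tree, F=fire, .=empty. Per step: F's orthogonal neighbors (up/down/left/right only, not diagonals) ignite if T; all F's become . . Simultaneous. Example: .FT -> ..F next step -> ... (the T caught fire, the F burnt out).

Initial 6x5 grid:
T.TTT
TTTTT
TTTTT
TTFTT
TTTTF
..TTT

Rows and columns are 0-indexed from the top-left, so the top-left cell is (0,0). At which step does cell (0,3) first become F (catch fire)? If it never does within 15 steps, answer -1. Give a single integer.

Step 1: cell (0,3)='T' (+7 fires, +2 burnt)
Step 2: cell (0,3)='T' (+8 fires, +7 burnt)
Step 3: cell (0,3)='T' (+6 fires, +8 burnt)
Step 4: cell (0,3)='F' (+3 fires, +6 burnt)
  -> target ignites at step 4
Step 5: cell (0,3)='.' (+1 fires, +3 burnt)
Step 6: cell (0,3)='.' (+0 fires, +1 burnt)
  fire out at step 6

4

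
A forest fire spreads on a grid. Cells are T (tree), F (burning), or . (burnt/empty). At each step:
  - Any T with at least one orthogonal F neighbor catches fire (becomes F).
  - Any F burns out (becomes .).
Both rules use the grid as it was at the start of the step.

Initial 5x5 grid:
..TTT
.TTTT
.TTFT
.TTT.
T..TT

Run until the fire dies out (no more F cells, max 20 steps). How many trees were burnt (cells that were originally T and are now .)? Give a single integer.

Answer: 15

Derivation:
Step 1: +4 fires, +1 burnt (F count now 4)
Step 2: +6 fires, +4 burnt (F count now 6)
Step 3: +5 fires, +6 burnt (F count now 5)
Step 4: +0 fires, +5 burnt (F count now 0)
Fire out after step 4
Initially T: 16, now '.': 24
Total burnt (originally-T cells now '.'): 15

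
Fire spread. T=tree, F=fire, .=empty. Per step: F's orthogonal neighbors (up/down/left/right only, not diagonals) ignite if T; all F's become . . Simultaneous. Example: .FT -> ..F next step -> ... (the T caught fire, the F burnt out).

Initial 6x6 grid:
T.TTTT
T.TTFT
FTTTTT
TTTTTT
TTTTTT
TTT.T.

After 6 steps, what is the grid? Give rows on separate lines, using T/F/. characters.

Step 1: 7 trees catch fire, 2 burn out
  T.TTFT
  F.TF.F
  .FTTFT
  FTTTTT
  TTTTTT
  TTT.T.
Step 2: 10 trees catch fire, 7 burn out
  F.TF.F
  ..F...
  ..FF.F
  .FTTFT
  FTTTTT
  TTT.T.
Step 3: 7 trees catch fire, 10 burn out
  ..F...
  ......
  ......
  ..FF.F
  .FTTFT
  FTT.T.
Step 4: 5 trees catch fire, 7 burn out
  ......
  ......
  ......
  ......
  ..FF.F
  .FT.F.
Step 5: 1 trees catch fire, 5 burn out
  ......
  ......
  ......
  ......
  ......
  ..F...
Step 6: 0 trees catch fire, 1 burn out
  ......
  ......
  ......
  ......
  ......
  ......

......
......
......
......
......
......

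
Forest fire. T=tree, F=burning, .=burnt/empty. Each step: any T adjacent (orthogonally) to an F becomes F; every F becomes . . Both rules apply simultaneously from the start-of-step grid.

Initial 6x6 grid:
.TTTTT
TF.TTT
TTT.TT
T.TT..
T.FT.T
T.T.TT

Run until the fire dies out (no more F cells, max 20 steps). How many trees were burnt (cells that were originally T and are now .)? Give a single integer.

Step 1: +6 fires, +2 burnt (F count now 6)
Step 2: +4 fires, +6 burnt (F count now 4)
Step 3: +2 fires, +4 burnt (F count now 2)
Step 4: +3 fires, +2 burnt (F count now 3)
Step 5: +3 fires, +3 burnt (F count now 3)
Step 6: +2 fires, +3 burnt (F count now 2)
Step 7: +1 fires, +2 burnt (F count now 1)
Step 8: +0 fires, +1 burnt (F count now 0)
Fire out after step 8
Initially T: 24, now '.': 33
Total burnt (originally-T cells now '.'): 21

Answer: 21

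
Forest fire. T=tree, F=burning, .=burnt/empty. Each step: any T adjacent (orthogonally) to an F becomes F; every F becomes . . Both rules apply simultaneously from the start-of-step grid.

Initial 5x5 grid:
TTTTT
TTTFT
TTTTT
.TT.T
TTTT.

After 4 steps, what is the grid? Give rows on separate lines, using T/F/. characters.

Step 1: 4 trees catch fire, 1 burn out
  TTTFT
  TTF.F
  TTTFT
  .TT.T
  TTTT.
Step 2: 5 trees catch fire, 4 burn out
  TTF.F
  TF...
  TTF.F
  .TT.T
  TTTT.
Step 3: 5 trees catch fire, 5 burn out
  TF...
  F....
  TF...
  .TF.F
  TTTT.
Step 4: 4 trees catch fire, 5 burn out
  F....
  .....
  F....
  .F...
  TTFT.

F....
.....
F....
.F...
TTFT.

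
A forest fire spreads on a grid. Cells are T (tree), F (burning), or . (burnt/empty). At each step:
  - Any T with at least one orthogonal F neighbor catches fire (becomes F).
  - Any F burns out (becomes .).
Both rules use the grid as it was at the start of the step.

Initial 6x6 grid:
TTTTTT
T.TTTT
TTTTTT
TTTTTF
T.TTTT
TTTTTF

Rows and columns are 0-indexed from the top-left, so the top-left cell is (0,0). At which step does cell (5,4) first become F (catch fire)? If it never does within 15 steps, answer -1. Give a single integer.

Step 1: cell (5,4)='F' (+4 fires, +2 burnt)
  -> target ignites at step 1
Step 2: cell (5,4)='.' (+5 fires, +4 burnt)
Step 3: cell (5,4)='.' (+6 fires, +5 burnt)
Step 4: cell (5,4)='.' (+6 fires, +6 burnt)
Step 5: cell (5,4)='.' (+5 fires, +6 burnt)
Step 6: cell (5,4)='.' (+3 fires, +5 burnt)
Step 7: cell (5,4)='.' (+2 fires, +3 burnt)
Step 8: cell (5,4)='.' (+1 fires, +2 burnt)
Step 9: cell (5,4)='.' (+0 fires, +1 burnt)
  fire out at step 9

1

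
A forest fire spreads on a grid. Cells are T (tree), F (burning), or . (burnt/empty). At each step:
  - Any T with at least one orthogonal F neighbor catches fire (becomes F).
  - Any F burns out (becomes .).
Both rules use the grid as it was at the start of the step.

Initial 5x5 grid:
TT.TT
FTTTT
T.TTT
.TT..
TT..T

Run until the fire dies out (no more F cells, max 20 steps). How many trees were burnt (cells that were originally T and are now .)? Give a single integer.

Answer: 16

Derivation:
Step 1: +3 fires, +1 burnt (F count now 3)
Step 2: +2 fires, +3 burnt (F count now 2)
Step 3: +2 fires, +2 burnt (F count now 2)
Step 4: +4 fires, +2 burnt (F count now 4)
Step 5: +3 fires, +4 burnt (F count now 3)
Step 6: +1 fires, +3 burnt (F count now 1)
Step 7: +1 fires, +1 burnt (F count now 1)
Step 8: +0 fires, +1 burnt (F count now 0)
Fire out after step 8
Initially T: 17, now '.': 24
Total burnt (originally-T cells now '.'): 16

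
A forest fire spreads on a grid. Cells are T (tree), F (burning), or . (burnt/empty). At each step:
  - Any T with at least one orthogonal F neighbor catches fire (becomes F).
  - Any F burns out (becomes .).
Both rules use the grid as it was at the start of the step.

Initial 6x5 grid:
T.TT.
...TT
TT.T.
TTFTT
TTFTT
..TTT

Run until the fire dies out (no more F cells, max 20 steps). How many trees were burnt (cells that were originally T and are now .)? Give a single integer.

Answer: 18

Derivation:
Step 1: +5 fires, +2 burnt (F count now 5)
Step 2: +7 fires, +5 burnt (F count now 7)
Step 3: +3 fires, +7 burnt (F count now 3)
Step 4: +2 fires, +3 burnt (F count now 2)
Step 5: +1 fires, +2 burnt (F count now 1)
Step 6: +0 fires, +1 burnt (F count now 0)
Fire out after step 6
Initially T: 19, now '.': 29
Total burnt (originally-T cells now '.'): 18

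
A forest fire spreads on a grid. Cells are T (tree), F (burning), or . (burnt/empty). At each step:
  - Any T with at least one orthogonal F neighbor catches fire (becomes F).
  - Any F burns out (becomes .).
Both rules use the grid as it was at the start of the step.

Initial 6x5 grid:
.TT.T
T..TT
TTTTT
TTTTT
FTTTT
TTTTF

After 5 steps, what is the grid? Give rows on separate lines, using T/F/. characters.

Step 1: 5 trees catch fire, 2 burn out
  .TT.T
  T..TT
  TTTTT
  FTTTT
  .FTTF
  FTTF.
Step 2: 7 trees catch fire, 5 burn out
  .TT.T
  T..TT
  FTTTT
  .FTTF
  ..FF.
  .FF..
Step 3: 5 trees catch fire, 7 burn out
  .TT.T
  F..TT
  .FTTF
  ..FF.
  .....
  .....
Step 4: 3 trees catch fire, 5 burn out
  .TT.T
  ...TF
  ..FF.
  .....
  .....
  .....
Step 5: 2 trees catch fire, 3 burn out
  .TT.F
  ...F.
  .....
  .....
  .....
  .....

.TT.F
...F.
.....
.....
.....
.....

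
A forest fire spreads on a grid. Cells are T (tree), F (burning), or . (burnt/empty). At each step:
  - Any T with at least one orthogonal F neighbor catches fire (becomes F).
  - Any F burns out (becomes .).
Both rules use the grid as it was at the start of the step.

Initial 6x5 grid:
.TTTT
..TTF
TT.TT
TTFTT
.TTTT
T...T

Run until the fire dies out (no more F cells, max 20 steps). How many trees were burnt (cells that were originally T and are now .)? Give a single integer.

Step 1: +6 fires, +2 burnt (F count now 6)
Step 2: +8 fires, +6 burnt (F count now 8)
Step 3: +3 fires, +8 burnt (F count now 3)
Step 4: +2 fires, +3 burnt (F count now 2)
Step 5: +0 fires, +2 burnt (F count now 0)
Fire out after step 5
Initially T: 20, now '.': 29
Total burnt (originally-T cells now '.'): 19

Answer: 19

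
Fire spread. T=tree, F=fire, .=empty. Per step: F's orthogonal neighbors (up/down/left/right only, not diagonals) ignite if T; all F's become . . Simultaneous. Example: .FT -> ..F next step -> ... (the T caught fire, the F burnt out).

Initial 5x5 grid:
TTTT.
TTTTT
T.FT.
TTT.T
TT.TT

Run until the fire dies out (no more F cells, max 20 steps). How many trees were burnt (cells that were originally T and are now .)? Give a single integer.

Step 1: +3 fires, +1 burnt (F count now 3)
Step 2: +4 fires, +3 burnt (F count now 4)
Step 3: +6 fires, +4 burnt (F count now 6)
Step 4: +3 fires, +6 burnt (F count now 3)
Step 5: +0 fires, +3 burnt (F count now 0)
Fire out after step 5
Initially T: 19, now '.': 22
Total burnt (originally-T cells now '.'): 16

Answer: 16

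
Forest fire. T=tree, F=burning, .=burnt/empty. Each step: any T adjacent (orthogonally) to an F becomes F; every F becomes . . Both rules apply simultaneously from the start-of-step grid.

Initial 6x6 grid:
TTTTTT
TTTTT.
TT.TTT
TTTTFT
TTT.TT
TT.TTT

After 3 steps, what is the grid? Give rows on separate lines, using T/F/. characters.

Step 1: 4 trees catch fire, 1 burn out
  TTTTTT
  TTTTT.
  TT.TFT
  TTTF.F
  TTT.FT
  TT.TTT
Step 2: 6 trees catch fire, 4 burn out
  TTTTTT
  TTTTF.
  TT.F.F
  TTF...
  TTT..F
  TT.TFT
Step 3: 6 trees catch fire, 6 burn out
  TTTTFT
  TTTF..
  TT....
  TF....
  TTF...
  TT.F.F

TTTTFT
TTTF..
TT....
TF....
TTF...
TT.F.F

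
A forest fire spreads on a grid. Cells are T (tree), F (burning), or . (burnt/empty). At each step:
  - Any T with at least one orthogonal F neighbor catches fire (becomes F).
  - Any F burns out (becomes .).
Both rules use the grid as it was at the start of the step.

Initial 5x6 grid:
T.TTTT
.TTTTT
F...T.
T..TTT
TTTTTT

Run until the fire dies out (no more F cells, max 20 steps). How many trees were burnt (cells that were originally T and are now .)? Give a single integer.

Step 1: +1 fires, +1 burnt (F count now 1)
Step 2: +1 fires, +1 burnt (F count now 1)
Step 3: +1 fires, +1 burnt (F count now 1)
Step 4: +1 fires, +1 burnt (F count now 1)
Step 5: +1 fires, +1 burnt (F count now 1)
Step 6: +2 fires, +1 burnt (F count now 2)
Step 7: +2 fires, +2 burnt (F count now 2)
Step 8: +2 fires, +2 burnt (F count now 2)
Step 9: +1 fires, +2 burnt (F count now 1)
Step 10: +3 fires, +1 burnt (F count now 3)
Step 11: +3 fires, +3 burnt (F count now 3)
Step 12: +2 fires, +3 burnt (F count now 2)
Step 13: +0 fires, +2 burnt (F count now 0)
Fire out after step 13
Initially T: 21, now '.': 29
Total burnt (originally-T cells now '.'): 20

Answer: 20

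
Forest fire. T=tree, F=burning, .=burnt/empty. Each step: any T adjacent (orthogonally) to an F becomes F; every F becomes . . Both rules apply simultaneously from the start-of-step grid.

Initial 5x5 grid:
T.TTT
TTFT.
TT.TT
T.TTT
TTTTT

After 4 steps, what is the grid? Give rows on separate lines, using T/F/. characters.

Step 1: 3 trees catch fire, 1 burn out
  T.FTT
  TF.F.
  TT.TT
  T.TTT
  TTTTT
Step 2: 4 trees catch fire, 3 burn out
  T..FT
  F....
  TF.FT
  T.TTT
  TTTTT
Step 3: 5 trees catch fire, 4 burn out
  F...F
  .....
  F...F
  T.TFT
  TTTTT
Step 4: 4 trees catch fire, 5 burn out
  .....
  .....
  .....
  F.F.F
  TTTFT

.....
.....
.....
F.F.F
TTTFT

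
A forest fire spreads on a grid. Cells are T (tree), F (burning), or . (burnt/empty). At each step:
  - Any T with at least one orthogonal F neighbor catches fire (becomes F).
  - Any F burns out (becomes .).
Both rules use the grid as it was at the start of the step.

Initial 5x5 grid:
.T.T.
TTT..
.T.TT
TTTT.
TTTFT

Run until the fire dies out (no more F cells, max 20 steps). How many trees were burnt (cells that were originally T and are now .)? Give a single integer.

Step 1: +3 fires, +1 burnt (F count now 3)
Step 2: +3 fires, +3 burnt (F count now 3)
Step 3: +3 fires, +3 burnt (F count now 3)
Step 4: +2 fires, +3 burnt (F count now 2)
Step 5: +1 fires, +2 burnt (F count now 1)
Step 6: +3 fires, +1 burnt (F count now 3)
Step 7: +0 fires, +3 burnt (F count now 0)
Fire out after step 7
Initially T: 16, now '.': 24
Total burnt (originally-T cells now '.'): 15

Answer: 15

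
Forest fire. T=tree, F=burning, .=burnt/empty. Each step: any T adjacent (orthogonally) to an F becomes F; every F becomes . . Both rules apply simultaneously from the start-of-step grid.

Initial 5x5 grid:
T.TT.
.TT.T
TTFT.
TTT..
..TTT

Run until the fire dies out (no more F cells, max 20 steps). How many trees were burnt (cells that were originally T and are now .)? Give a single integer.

Answer: 13

Derivation:
Step 1: +4 fires, +1 burnt (F count now 4)
Step 2: +5 fires, +4 burnt (F count now 5)
Step 3: +3 fires, +5 burnt (F count now 3)
Step 4: +1 fires, +3 burnt (F count now 1)
Step 5: +0 fires, +1 burnt (F count now 0)
Fire out after step 5
Initially T: 15, now '.': 23
Total burnt (originally-T cells now '.'): 13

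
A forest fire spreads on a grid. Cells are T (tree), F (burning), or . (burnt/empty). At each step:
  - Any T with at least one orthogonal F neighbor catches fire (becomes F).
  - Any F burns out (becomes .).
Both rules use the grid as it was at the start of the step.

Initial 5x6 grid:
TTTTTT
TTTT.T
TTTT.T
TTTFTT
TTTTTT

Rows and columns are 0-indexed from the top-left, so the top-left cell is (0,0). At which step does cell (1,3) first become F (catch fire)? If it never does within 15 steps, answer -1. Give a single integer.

Step 1: cell (1,3)='T' (+4 fires, +1 burnt)
Step 2: cell (1,3)='F' (+6 fires, +4 burnt)
  -> target ignites at step 2
Step 3: cell (1,3)='.' (+7 fires, +6 burnt)
Step 4: cell (1,3)='.' (+6 fires, +7 burnt)
Step 5: cell (1,3)='.' (+3 fires, +6 burnt)
Step 6: cell (1,3)='.' (+1 fires, +3 burnt)
Step 7: cell (1,3)='.' (+0 fires, +1 burnt)
  fire out at step 7

2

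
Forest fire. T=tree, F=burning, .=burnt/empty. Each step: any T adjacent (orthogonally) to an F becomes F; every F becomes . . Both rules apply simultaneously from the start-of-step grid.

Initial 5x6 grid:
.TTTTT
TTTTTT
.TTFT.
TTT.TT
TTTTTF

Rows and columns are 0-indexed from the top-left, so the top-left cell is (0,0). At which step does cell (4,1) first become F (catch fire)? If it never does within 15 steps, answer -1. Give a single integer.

Step 1: cell (4,1)='T' (+5 fires, +2 burnt)
Step 2: cell (4,1)='T' (+7 fires, +5 burnt)
Step 3: cell (4,1)='T' (+6 fires, +7 burnt)
Step 4: cell (4,1)='F' (+5 fires, +6 burnt)
  -> target ignites at step 4
Step 5: cell (4,1)='.' (+1 fires, +5 burnt)
Step 6: cell (4,1)='.' (+0 fires, +1 burnt)
  fire out at step 6

4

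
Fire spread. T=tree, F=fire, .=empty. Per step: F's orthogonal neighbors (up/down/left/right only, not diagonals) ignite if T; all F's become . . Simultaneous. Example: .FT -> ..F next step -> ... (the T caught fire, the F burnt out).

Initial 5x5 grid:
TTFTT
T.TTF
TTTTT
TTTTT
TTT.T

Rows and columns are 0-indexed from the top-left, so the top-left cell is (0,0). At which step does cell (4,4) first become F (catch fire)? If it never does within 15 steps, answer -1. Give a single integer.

Step 1: cell (4,4)='T' (+6 fires, +2 burnt)
Step 2: cell (4,4)='T' (+4 fires, +6 burnt)
Step 3: cell (4,4)='F' (+5 fires, +4 burnt)
  -> target ignites at step 3
Step 4: cell (4,4)='.' (+3 fires, +5 burnt)
Step 5: cell (4,4)='.' (+2 fires, +3 burnt)
Step 6: cell (4,4)='.' (+1 fires, +2 burnt)
Step 7: cell (4,4)='.' (+0 fires, +1 burnt)
  fire out at step 7

3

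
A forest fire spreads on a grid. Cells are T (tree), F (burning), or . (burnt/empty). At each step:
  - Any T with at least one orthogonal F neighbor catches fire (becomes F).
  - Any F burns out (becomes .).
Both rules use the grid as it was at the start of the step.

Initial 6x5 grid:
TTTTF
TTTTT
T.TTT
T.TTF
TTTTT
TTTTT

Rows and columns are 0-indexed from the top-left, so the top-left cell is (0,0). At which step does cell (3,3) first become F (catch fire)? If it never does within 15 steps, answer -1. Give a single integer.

Step 1: cell (3,3)='F' (+5 fires, +2 burnt)
  -> target ignites at step 1
Step 2: cell (3,3)='.' (+6 fires, +5 burnt)
Step 3: cell (3,3)='.' (+5 fires, +6 burnt)
Step 4: cell (3,3)='.' (+4 fires, +5 burnt)
Step 5: cell (3,3)='.' (+3 fires, +4 burnt)
Step 6: cell (3,3)='.' (+3 fires, +3 burnt)
Step 7: cell (3,3)='.' (+0 fires, +3 burnt)
  fire out at step 7

1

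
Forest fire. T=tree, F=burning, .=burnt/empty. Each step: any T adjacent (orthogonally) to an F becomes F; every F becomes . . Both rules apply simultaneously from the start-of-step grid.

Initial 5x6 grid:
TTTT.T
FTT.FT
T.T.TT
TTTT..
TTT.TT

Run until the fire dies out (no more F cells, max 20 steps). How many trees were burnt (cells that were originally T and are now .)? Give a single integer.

Step 1: +5 fires, +2 burnt (F count now 5)
Step 2: +5 fires, +5 burnt (F count now 5)
Step 3: +4 fires, +5 burnt (F count now 4)
Step 4: +3 fires, +4 burnt (F count now 3)
Step 5: +2 fires, +3 burnt (F count now 2)
Step 6: +0 fires, +2 burnt (F count now 0)
Fire out after step 6
Initially T: 21, now '.': 28
Total burnt (originally-T cells now '.'): 19

Answer: 19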